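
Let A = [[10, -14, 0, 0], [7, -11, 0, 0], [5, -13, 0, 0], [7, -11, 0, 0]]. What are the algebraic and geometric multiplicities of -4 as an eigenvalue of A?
The characteristic polynomial is x^2(x - 3)(x + 4), so the factor x + 4 appears with exponent 1: the algebraic multiplicity is 1.

rank(A + 4I) = 3, so the eigenspace has dimension 4 - 3 = 1: the geometric multiplicity is 1.

algebraic multiplicity 1, geometric multiplicity 1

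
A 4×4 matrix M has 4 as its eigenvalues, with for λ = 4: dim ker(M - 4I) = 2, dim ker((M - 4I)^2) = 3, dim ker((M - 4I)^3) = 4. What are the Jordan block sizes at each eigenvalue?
λ = 4: successive nullity increments [2, 1, 1] count blocks of size ≥ k; block sizes are [3, 1].

Jordan blocks: (4, 3), (4, 1)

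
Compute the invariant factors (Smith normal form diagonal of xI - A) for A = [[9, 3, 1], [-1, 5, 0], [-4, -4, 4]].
(x - 6)^3

The Jordan structure of A has elementary divisors (x - 6)^3. Arranging the block sizes at each eigenvalue in decreasing order and taking row products gives the invariant factors.

Invariant factors (smallest first, each dividing the next): (x - 6)^3.

Check: the last factor (x - 6)^3 is the minimal polynomial, and the product (x - 6)^3 is the characteristic polynomial.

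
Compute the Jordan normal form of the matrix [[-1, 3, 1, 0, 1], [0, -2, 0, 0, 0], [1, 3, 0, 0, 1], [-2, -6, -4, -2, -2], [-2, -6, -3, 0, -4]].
The characteristic polynomial is det(xI - A) = (x + 1)(x + 2)^4, so the eigenvalues are -2 (algebraic multiplicity 4), -1 (algebraic multiplicity 1).

For λ = -2: rank(A + 2I) = 2, rank((A + 2I)^2) = 1. The eigenspace has dimension 5 - 2 = 3, so there are 3 Jordan blocks; the rank sequence gives block sizes [2, 1, 1].

For λ = -1: algebraic multiplicity 1 gives one 1×1 block.

Assembling the blocks gives the Jordan form J above.

J = [[-2, 1, 0, 0, 0], [0, -2, 0, 0, 0], [0, 0, -2, 0, 0], [0, 0, 0, -2, 0], [0, 0, 0, 0, -1]]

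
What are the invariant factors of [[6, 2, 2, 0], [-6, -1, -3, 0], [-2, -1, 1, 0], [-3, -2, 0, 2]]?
(x - 2)^2, (x - 2)^2

The Jordan structure of A has elementary divisors (x - 2)^2, (x - 2)^2. Arranging the block sizes at each eigenvalue in decreasing order and taking row products gives the invariant factors.

Invariant factors (smallest first, each dividing the next): (x - 2)^2, (x - 2)^2.

Check: the last factor (x - 2)^2 is the minimal polynomial, and the product (x - 2)^4 is the characteristic polynomial.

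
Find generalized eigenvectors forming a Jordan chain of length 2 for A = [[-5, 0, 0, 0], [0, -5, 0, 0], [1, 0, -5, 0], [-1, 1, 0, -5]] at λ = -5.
v_1 = [[0, 1, 0, -1]]^T, v_2 = [[0, 0, 0, 1]]^T

We seek v_1 ∈ ker((A + 5I)^2) \ ker(A + 5I), then set v_{i+1} = (A + 5I) v_i.

One such chain is v_1 = [[0, 1, 0, -1]]^T, v_2 = [[0, 0, 0, 1]]^T. Check: (A + 5I) v_2 = [[0, 0, 0, 0]]^T = 0.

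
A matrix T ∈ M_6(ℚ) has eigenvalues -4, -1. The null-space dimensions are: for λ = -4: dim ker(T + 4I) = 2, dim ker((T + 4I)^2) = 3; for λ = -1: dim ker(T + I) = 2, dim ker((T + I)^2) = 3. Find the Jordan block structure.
Jordan blocks: (-4, 2), (-4, 1), (-1, 2), (-1, 1)

λ = -4: successive nullity increments [2, 1] count blocks of size ≥ k; block sizes are [2, 1].
λ = -1: successive nullity increments [2, 1] count blocks of size ≥ k; block sizes are [2, 1].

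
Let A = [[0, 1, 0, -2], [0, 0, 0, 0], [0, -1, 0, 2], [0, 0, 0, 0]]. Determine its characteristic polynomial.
χ_A(x) = x^4

xI - A = [[x, -1, 0, 2], [0, x, 0, 0], [0, 1, x, -2], [0, 0, 0, x]].

Expanding det(xI - A) along the first row:
det(xI - A) = + (x)·det([[x, 0, 0], [1, x, -2], [0, 0, x]]) - (-1)·det([[0, 0, 0], [0, x, -2], [0, 0, x]]) + (0)·det([[0, x, 0], [0, 1, -2], [0, 0, x]]) - (2)·det([[0, x, 0], [0, 1, x], [0, 0, 0]]).

Evaluating gives χ_A(x) = x^4.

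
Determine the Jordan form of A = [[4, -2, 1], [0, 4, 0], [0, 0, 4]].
J = [[4, 1, 0], [0, 4, 0], [0, 0, 4]]

The characteristic polynomial is det(xI - A) = (x - 4)^3, so the eigenvalues are 4 (algebraic multiplicity 3).

For λ = 4: rank(A - 4I) = 1, rank((A - 4I)^2) = 0. The eigenspace has dimension 3 - 1 = 2, so there are 2 Jordan blocks; the rank sequence gives block sizes [2, 1].

Assembling the blocks gives the Jordan form J above.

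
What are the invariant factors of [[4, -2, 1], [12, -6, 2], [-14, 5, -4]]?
(x + 2)^3

The Jordan structure of A has elementary divisors (x + 2)^3. Arranging the block sizes at each eigenvalue in decreasing order and taking row products gives the invariant factors.

Invariant factors (smallest first, each dividing the next): (x + 2)^3.

Check: the last factor (x + 2)^3 is the minimal polynomial, and the product (x + 2)^3 is the characteristic polynomial.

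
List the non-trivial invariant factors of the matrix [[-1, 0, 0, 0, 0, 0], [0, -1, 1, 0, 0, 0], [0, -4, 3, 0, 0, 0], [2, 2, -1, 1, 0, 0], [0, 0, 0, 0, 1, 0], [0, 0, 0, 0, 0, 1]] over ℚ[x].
The Jordan structure of A has elementary divisors (x + 1), (x - 1)^2, (x - 1), (x - 1), (x - 1). Arranging the block sizes at each eigenvalue in decreasing order and taking row products gives the invariant factors.

Invariant factors (smallest first, each dividing the next): x - 1, x - 1, x - 1, (x - 1)^2(x + 1).

Check: the last factor (x - 1)^2(x + 1) is the minimal polynomial, and the product (x - 1)^5(x + 1) is the characteristic polynomial.

x - 1, x - 1, x - 1, (x - 1)^2(x + 1)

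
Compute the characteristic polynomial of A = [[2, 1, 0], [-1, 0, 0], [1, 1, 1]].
xI - A = [[x - 2, -1, 0], [1, x, 0], [-1, -1, x - 1]].

Expanding det(xI - A) along the first row:
det(xI - A) = + (x - 2)·det([[x, 0], [-1, x - 1]]) - (-1)·det([[1, 0], [-1, x - 1]]) + (0)·det([[1, x], [-1, -1]]).

Evaluating gives χ_A(x) = x^3 - 3x^2 + 3x - 1 = (x - 1)^3.

χ_A(x) = (x - 1)^3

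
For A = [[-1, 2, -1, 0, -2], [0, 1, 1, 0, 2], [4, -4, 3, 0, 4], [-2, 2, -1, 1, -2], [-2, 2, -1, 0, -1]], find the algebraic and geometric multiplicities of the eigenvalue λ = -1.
The characteristic polynomial is (x - 1)^4(x + 1), so the factor x + 1 appears with exponent 1: the algebraic multiplicity is 1.

rank(A + I) = 4, so the eigenspace has dimension 5 - 4 = 1: the geometric multiplicity is 1.

algebraic multiplicity 1, geometric multiplicity 1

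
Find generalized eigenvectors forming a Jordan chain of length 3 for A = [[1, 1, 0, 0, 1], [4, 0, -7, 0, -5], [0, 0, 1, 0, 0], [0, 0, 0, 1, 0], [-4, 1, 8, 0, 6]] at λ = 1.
We seek v_1 ∈ ker((A - I)^3) \ ker((A - I)^2), then set v_{i+1} = (A - I) v_i.

One such chain is v_1 = [[0, 2, 1, 0, -2]]^T, v_2 = [[0, 1, 0, 0, 0]]^T, v_3 = [[1, -1, 0, 0, 1]]^T. Check: (A - I) v_3 = [[0, 0, 0, 0, 0]]^T = 0.

v_1 = [[0, 2, 1, 0, -2]]^T, v_2 = [[0, 1, 0, 0, 0]]^T, v_3 = [[1, -1, 0, 0, 1]]^T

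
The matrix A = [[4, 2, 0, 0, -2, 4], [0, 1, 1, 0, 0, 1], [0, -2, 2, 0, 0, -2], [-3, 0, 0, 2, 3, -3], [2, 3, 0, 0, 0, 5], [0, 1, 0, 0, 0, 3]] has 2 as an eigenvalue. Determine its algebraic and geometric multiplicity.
The characteristic polynomial is (x - 2)^6, so the factor x - 2 appears with exponent 6: the algebraic multiplicity is 6.

rank(A - 2I) = 3, so the eigenspace has dimension 6 - 3 = 3: the geometric multiplicity is 3.

Since 3 < 6, A is not diagonalizable.

algebraic multiplicity 6, geometric multiplicity 3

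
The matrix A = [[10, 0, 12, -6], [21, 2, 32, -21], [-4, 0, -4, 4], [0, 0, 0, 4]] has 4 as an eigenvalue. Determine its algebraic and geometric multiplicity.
The characteristic polynomial is (x - 4)^2(x - 2)^2, so the factor x - 4 appears with exponent 2: the algebraic multiplicity is 2.

rank(A - 4I) = 2, so the eigenspace has dimension 4 - 2 = 2: the geometric multiplicity is 2.

algebraic multiplicity 2, geometric multiplicity 2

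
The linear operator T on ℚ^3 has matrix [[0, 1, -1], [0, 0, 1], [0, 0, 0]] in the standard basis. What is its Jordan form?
The characteristic polynomial is det(xI - A) = x^3, so the eigenvalues are 0 (algebraic multiplicity 3).

For λ = 0: rank(A) = 2, rank(A^2) = 1, rank(A^3) = 0. The eigenspace has dimension 3 - 2 = 1, so there is 1 Jordan block; the rank sequence gives block sizes [3].

Assembling the blocks gives the Jordan form J above.

J = [[0, 1, 0], [0, 0, 1], [0, 0, 0]]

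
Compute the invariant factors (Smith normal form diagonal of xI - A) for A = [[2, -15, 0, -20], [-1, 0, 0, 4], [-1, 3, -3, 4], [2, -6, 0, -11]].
The Jordan structure of A has elementary divisors (x + 3)^2, (x + 3), (x + 3). Arranging the block sizes at each eigenvalue in decreasing order and taking row products gives the invariant factors.

Invariant factors (smallest first, each dividing the next): x + 3, x + 3, (x + 3)^2.

Check: the last factor (x + 3)^2 is the minimal polynomial, and the product (x + 3)^4 is the characteristic polynomial.

x + 3, x + 3, (x + 3)^2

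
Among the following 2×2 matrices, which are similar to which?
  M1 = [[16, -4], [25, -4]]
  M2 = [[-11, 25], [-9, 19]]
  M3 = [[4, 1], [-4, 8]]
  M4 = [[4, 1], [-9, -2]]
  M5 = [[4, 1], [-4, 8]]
3 classes: {M1, M3, M5}, {M2}, {M4}

Characteristic polynomials: χ_{M1} = (x - 6)^2, χ_{M2} = (x - 4)^2, χ_{M3} = (x - 6)^2, χ_{M4} = (x - 1)^2, χ_{M5} = (x - 6)^2.

{M1, M3, M5}: invariant factors (x - 6)^2.

{M2}: invariant factors (x - 4)^2.

{M4}: invariant factors (x - 1)^2.

Matrices are similar if and only if their invariant-factor lists agree; the partition into similarity classes is {M1, M3, M5}, {M2}, {M4}.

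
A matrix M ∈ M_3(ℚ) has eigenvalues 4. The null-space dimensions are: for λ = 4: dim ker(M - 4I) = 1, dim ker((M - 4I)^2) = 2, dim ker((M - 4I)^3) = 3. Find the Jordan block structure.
λ = 4: successive nullity increments [1, 1, 1] count blocks of size ≥ k; block sizes are [3].

Jordan blocks: (4, 3)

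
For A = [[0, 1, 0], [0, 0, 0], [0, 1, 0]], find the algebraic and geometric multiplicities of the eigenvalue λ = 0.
algebraic multiplicity 3, geometric multiplicity 2

The characteristic polynomial is x^3, so the factor x appears with exponent 3: the algebraic multiplicity is 3.

rank(A) = 1, so the eigenspace has dimension 3 - 1 = 2: the geometric multiplicity is 2.

Since 2 < 3, A is not diagonalizable.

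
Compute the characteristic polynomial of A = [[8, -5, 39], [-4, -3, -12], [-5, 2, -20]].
χ_A(x) = (x + 5)^3

xI - A = [[x - 8, 5, -39], [4, x + 3, 12], [5, -2, x + 20]].

Expanding det(xI - A) along the first row:
det(xI - A) = + (x - 8)·det([[x + 3, 12], [-2, x + 20]]) - (5)·det([[4, 12], [5, x + 20]]) + (-39)·det([[4, x + 3], [5, -2]]).

Evaluating gives χ_A(x) = x^3 + 15x^2 + 75x + 125 = (x + 5)^3.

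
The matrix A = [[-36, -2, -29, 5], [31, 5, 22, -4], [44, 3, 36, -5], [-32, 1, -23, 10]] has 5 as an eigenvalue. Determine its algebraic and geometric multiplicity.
algebraic multiplicity 3, geometric multiplicity 1

The characteristic polynomial is x(x - 5)^3, so the factor x - 5 appears with exponent 3: the algebraic multiplicity is 3.

rank(A - 5I) = 3, so the eigenspace has dimension 4 - 3 = 1: the geometric multiplicity is 1.

Since 1 < 3, A is not diagonalizable.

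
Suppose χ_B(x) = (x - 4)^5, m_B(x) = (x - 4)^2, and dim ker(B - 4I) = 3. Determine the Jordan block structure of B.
Jordan blocks: (4, 2), (4, 2), (4, 1)

λ = 4: algebraic multiplicity 5 (exponent in χ_B), largest block size 2 (exponent in m_B), 3 blocks (geometric multiplicity). These force block sizes [2, 2, 1].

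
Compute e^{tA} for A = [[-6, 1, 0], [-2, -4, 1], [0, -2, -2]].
A has Jordan form J = [[-4, 1, 0], [0, -4, 1], [0, 0, -4]] with A = PJP^{-1}, so e^{tA} = P e^{tJ} P^{-1}.

For a Jordan block J_k(λ), e^{tJ_k(λ)} = e^{λt} · (I + tN + t^2 N^2/2! + ... + t^{k-1} N^{k-1}/(k-1)!) where N is the nilpotent superdiagonal part.

Assembling the blocks and conjugating back gives the entries of e^{tA} as shown above.

e^{tA} = [[(t^2 - 2*t + 1)*e^{-4*t}, t*(1 - t)*e^{-4*t}, t^2*e^{-4*t}/2], [2*t*(t - 1)*e^{-4*t}, (1 - 2*t^2)*e^{-4*t}, t*(t + 1)*e^{-4*t}], [2*t^2*e^{-4*t}, 2*t*(-t - 1)*e^{-4*t}, (t^2 + 2*t + 1)*e^{-4*t}]]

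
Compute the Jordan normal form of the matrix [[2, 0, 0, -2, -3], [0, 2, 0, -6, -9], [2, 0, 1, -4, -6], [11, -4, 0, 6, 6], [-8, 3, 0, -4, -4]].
J = [[1, 1, 0, 0, 0], [0, 1, 0, 0, 0], [0, 0, 1, 0, 0], [0, 0, 0, 2, 1], [0, 0, 0, 0, 2]]

The characteristic polynomial is det(xI - A) = (x - 2)^2(x - 1)^3, so the eigenvalues are 1 (algebraic multiplicity 3), 2 (algebraic multiplicity 2).

For λ = 1: rank(A - I) = 3, rank((A - I)^2) = 2. The eigenspace has dimension 5 - 3 = 2, so there are 2 Jordan blocks; the rank sequence gives block sizes [2, 1].

For λ = 2: rank(A - 2I) = 4, rank((A - 2I)^2) = 3. The eigenspace has dimension 5 - 4 = 1, so there is 1 Jordan block; the rank sequence gives block sizes [2].

Assembling the blocks gives the Jordan form J above.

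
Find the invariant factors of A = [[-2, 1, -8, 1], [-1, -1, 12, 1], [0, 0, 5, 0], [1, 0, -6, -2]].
(x - 5)(x + 1)(x + 2)^2

The Jordan structure of A has elementary divisors (x + 2)^2, (x + 1), (x - 5). Arranging the block sizes at each eigenvalue in decreasing order and taking row products gives the invariant factors.

Invariant factors (smallest first, each dividing the next): (x - 5)(x + 1)(x + 2)^2.

Check: the last factor (x - 5)(x + 1)(x + 2)^2 is the minimal polynomial, and the product (x - 5)(x + 1)(x + 2)^2 is the characteristic polynomial.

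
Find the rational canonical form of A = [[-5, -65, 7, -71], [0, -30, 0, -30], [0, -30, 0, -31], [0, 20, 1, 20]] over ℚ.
R = [[-5, 0, 0, 0], [0, 0, 0, -30], [0, 1, 0, -31], [0, 0, 1, -10]]

The invariant factors of A (the non-unit diagonal entries of the Smith normal form of xI - A over ℚ[x]) are x + 5, (x + 2)(x + 3)(x + 5), each dividing the next. The characteristic polynomial is their product, (x + 2)(x + 3)(x + 5)^2.

The rational canonical form is the block-diagonal matrix of companion matrices C(f_i):
R = [[-5, 0, 0, 0], [0, 0, 0, -30], [0, 1, 0, -31], [0, 0, 1, -10]].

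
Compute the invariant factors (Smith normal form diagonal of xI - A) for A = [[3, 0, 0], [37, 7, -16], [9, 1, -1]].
(x - 3)^3

The Jordan structure of A has elementary divisors (x - 3)^3. Arranging the block sizes at each eigenvalue in decreasing order and taking row products gives the invariant factors.

Invariant factors (smallest first, each dividing the next): (x - 3)^3.

Check: the last factor (x - 3)^3 is the minimal polynomial, and the product (x - 3)^3 is the characteristic polynomial.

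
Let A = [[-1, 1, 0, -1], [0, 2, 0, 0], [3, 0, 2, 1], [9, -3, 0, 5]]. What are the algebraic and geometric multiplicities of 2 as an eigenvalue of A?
algebraic multiplicity 4, geometric multiplicity 2

The characteristic polynomial is (x - 2)^4, so the factor x - 2 appears with exponent 4: the algebraic multiplicity is 4.

rank(A - 2I) = 2, so the eigenspace has dimension 4 - 2 = 2: the geometric multiplicity is 2.

Since 2 < 4, A is not diagonalizable.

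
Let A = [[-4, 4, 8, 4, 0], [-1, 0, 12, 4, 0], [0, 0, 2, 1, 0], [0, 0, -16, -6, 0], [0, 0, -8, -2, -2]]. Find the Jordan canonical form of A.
The characteristic polynomial is det(xI - A) = (x + 2)^5, so the eigenvalues are -2 (algebraic multiplicity 5).

For λ = -2: rank(A + 2I) = 2, rank((A + 2I)^2) = 0. The eigenspace has dimension 5 - 2 = 3, so there are 3 Jordan blocks; the rank sequence gives block sizes [2, 2, 1].

Assembling the blocks gives the Jordan form J above.

J = [[-2, 1, 0, 0, 0], [0, -2, 0, 0, 0], [0, 0, -2, 1, 0], [0, 0, 0, -2, 0], [0, 0, 0, 0, -2]]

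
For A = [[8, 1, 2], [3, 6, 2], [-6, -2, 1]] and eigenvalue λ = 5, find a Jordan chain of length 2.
We seek v_1 ∈ ker((A - 5I)^2) \ ker(A - 5I), then set v_{i+1} = (A - 5I) v_i.

One such chain is v_1 = [[0, 1, 0]]^T, v_2 = [[1, 1, -2]]^T. Check: (A - 5I) v_2 = [[0, 0, 0]]^T = 0.

v_1 = [[0, 1, 0]]^T, v_2 = [[1, 1, -2]]^T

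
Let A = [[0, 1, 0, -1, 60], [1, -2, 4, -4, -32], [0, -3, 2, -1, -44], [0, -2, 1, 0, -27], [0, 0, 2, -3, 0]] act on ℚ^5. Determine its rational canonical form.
The invariant factors of A (the non-unit diagonal entries of the Smith normal form of xI - A over ℚ[x]) are (x - 2)(x^2 + x + 5)^2, each dividing the next. The characteristic polynomial is their product, (x - 2)(x^2 + x + 5)^2.

The rational canonical form is the block-diagonal matrix of companion matrices C(f_i):
R = [[0, 0, 0, 0, 50], [1, 0, 0, 0, -5], [0, 1, 0, 0, 12], [0, 0, 1, 0, -7], [0, 0, 0, 1, 0]].

Note the characteristic polynomial does not split into linear factors over ℚ, so A has no Jordan form over ℚ; the rational canonical form exists over any field.

R = [[0, 0, 0, 0, 50], [1, 0, 0, 0, -5], [0, 1, 0, 0, 12], [0, 0, 1, 0, -7], [0, 0, 0, 1, 0]]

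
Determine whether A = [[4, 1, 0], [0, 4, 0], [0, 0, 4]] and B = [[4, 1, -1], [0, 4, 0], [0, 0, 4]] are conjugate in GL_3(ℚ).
Two matrices over a field are similar if and only if they have the same invariant factors.

Both A and B have characteristic polynomial (x - 4)^3 and minimal polynomial (x - 4)^2. Computing further, both have invariant factors x - 4, (x - 4)^2. Hence A and B are similar.

Yes.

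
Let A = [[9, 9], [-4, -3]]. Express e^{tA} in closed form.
e^{tA} = [[(6*t + 1)*e^{3*t}, 9*t*e^{3*t}], [-4*t*e^{3*t}, (1 - 6*t)*e^{3*t}]]

A has Jordan form J = [[3, 1], [0, 3]] with A = PJP^{-1}, so e^{tA} = P e^{tJ} P^{-1}.

For a Jordan block J_k(λ), e^{tJ_k(λ)} = e^{λt} · (I + tN + t^2 N^2/2! + ... + t^{k-1} N^{k-1}/(k-1)!) where N is the nilpotent superdiagonal part.

Assembling the blocks and conjugating back gives the entries of e^{tA} as shown above.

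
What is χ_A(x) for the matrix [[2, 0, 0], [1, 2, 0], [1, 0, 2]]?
χ_A(x) = (x - 2)^3

xI - A = [[x - 2, 0, 0], [-1, x - 2, 0], [-1, 0, x - 2]].

Expanding det(xI - A) along the first row:
det(xI - A) = + (x - 2)·det([[x - 2, 0], [0, x - 2]]) - (0)·det([[-1, 0], [-1, x - 2]]) + (0)·det([[-1, x - 2], [-1, 0]]).

Evaluating gives χ_A(x) = x^3 - 6x^2 + 12x - 8 = (x - 2)^3.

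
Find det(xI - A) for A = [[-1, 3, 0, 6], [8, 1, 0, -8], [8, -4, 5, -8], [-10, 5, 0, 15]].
χ_A(x) = (x - 5)^4

xI - A = [[x + 1, -3, 0, -6], [-8, x - 1, 0, 8], [-8, 4, x - 5, 8], [10, -5, 0, x - 15]].

Expanding det(xI - A) along the first row:
det(xI - A) = + (x + 1)·det([[x - 1, 0, 8], [4, x - 5, 8], [-5, 0, x - 15]]) - (-3)·det([[-8, 0, 8], [-8, x - 5, 8], [10, 0, x - 15]]) + (0)·det([[-8, x - 1, 8], [-8, 4, 8], [10, -5, x - 15]]) - (-6)·det([[-8, x - 1, 0], [-8, 4, x - 5], [10, -5, 0]]).

Evaluating gives χ_A(x) = x^4 - 20x^3 + 150x^2 - 500x + 625 = (x - 5)^4.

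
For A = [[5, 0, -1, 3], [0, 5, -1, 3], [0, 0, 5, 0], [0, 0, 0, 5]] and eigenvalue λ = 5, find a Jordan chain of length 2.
v_1 = [[1, 1, 2, 1]]^T, v_2 = [[1, 1, 0, 0]]^T

We seek v_1 ∈ ker((A - 5I)^2) \ ker(A - 5I), then set v_{i+1} = (A - 5I) v_i.

One such chain is v_1 = [[1, 1, 2, 1]]^T, v_2 = [[1, 1, 0, 0]]^T. Check: (A - 5I) v_2 = [[0, 0, 0, 0]]^T = 0.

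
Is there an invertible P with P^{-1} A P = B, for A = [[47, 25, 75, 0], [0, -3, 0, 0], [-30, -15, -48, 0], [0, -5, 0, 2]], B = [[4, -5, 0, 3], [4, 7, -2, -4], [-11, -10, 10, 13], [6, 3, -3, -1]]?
No.

trace(A) = -2 but trace(B) = 20. The trace is a similarity invariant, so A and B are not similar.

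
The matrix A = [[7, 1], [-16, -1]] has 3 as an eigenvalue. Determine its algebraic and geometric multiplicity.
The characteristic polynomial is (x - 3)^2, so the factor x - 3 appears with exponent 2: the algebraic multiplicity is 2.

rank(A - 3I) = 1, so the eigenspace has dimension 2 - 1 = 1: the geometric multiplicity is 1.

Since 1 < 2, A is not diagonalizable.

algebraic multiplicity 2, geometric multiplicity 1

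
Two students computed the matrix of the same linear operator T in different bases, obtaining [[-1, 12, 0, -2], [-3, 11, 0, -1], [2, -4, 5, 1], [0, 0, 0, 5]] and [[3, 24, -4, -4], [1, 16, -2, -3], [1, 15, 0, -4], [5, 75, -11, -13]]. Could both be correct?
No.

trace(A) = 20 but trace(B) = 6. The trace is a similarity invariant, so A and B are not similar.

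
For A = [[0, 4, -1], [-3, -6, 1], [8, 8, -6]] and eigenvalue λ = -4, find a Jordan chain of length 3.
We seek v_1 ∈ ker((A + 4I)^3) \ ker((A + 4I)^2), then set v_{i+1} = (A + 4I) v_i.

One such chain is v_1 = [[0, 0, 1]]^T, v_2 = [[-1, 1, -2]]^T, v_3 = [[2, -1, 4]]^T. Check: (A + 4I) v_3 = [[0, 0, 0]]^T = 0.

v_1 = [[0, 0, 1]]^T, v_2 = [[-1, 1, -2]]^T, v_3 = [[2, -1, 4]]^T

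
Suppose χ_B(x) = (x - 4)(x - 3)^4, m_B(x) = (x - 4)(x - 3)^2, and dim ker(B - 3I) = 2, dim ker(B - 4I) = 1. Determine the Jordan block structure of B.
Jordan blocks: (3, 2), (3, 2), (4, 1)

λ = 3: algebraic multiplicity 4 (exponent in χ_B), largest block size 2 (exponent in m_B), 2 blocks (geometric multiplicity). These force block sizes [2, 2].
λ = 4: algebraic multiplicity 1 (exponent in χ_B), largest block size 1 (exponent in m_B), 1 block (geometric multiplicity). This forces block sizes [1].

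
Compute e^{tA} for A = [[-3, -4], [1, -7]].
e^{tA} = [[(2*t + 1)*e^{-5*t}, -4*t*e^{-5*t}], [t*e^{-5*t}, (1 - 2*t)*e^{-5*t}]]

A has Jordan form J = [[-5, 1], [0, -5]] with A = PJP^{-1}, so e^{tA} = P e^{tJ} P^{-1}.

For a Jordan block J_k(λ), e^{tJ_k(λ)} = e^{λt} · (I + tN + t^2 N^2/2! + ... + t^{k-1} N^{k-1}/(k-1)!) where N is the nilpotent superdiagonal part.

Assembling the blocks and conjugating back gives the entries of e^{tA} as shown above.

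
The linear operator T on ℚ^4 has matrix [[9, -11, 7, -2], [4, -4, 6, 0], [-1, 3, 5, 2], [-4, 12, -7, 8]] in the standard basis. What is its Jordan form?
J = [[0, 0, 0, 0], [0, 6, 1, 0], [0, 0, 6, 1], [0, 0, 0, 6]]

The characteristic polynomial is det(xI - A) = x(x - 6)^3, so the eigenvalues are 0 (algebraic multiplicity 1), 6 (algebraic multiplicity 3).

For λ = 0: algebraic multiplicity 1 gives one 1×1 block.

For λ = 6: rank(A - 6I) = 3, rank((A - 6I)^2) = 2, rank((A - 6I)^3) = 1. The eigenspace has dimension 4 - 3 = 1, so there is 1 Jordan block; the rank sequence gives block sizes [3].

Assembling the blocks gives the Jordan form J above.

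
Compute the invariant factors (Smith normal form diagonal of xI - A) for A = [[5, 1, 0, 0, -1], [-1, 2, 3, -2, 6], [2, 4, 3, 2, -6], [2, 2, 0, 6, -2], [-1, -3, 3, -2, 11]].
(x - 6)(x - 5), (x - 6)(x - 5)^2

The Jordan structure of A has elementary divisors (x - 5)^2, (x - 5), (x - 6), (x - 6). Arranging the block sizes at each eigenvalue in decreasing order and taking row products gives the invariant factors.

Invariant factors (smallest first, each dividing the next): (x - 6)(x - 5), (x - 6)(x - 5)^2.

Check: the last factor (x - 6)(x - 5)^2 is the minimal polynomial, and the product (x - 6)^2(x - 5)^3 is the characteristic polynomial.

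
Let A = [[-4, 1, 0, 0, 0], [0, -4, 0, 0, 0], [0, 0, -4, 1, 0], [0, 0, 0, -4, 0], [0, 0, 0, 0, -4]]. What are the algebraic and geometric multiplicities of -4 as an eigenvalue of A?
algebraic multiplicity 5, geometric multiplicity 3

The characteristic polynomial is (x + 4)^5, so the factor x + 4 appears with exponent 5: the algebraic multiplicity is 5.

rank(A + 4I) = 2, so the eigenspace has dimension 5 - 2 = 3: the geometric multiplicity is 3.

Since 3 < 5, A is not diagonalizable.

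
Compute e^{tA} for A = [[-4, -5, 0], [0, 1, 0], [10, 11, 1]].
e^{tA} = [[e^{-4*t}, -e^{t} + e^{-4*t}, 0], [0, e^{t}, 0], [2*e^{t} - 2*e^{-4*t}, ((t + 2)*e^{5*t} - 2)*e^{-4*t}, e^{t}]]

A has Jordan form J = [[-4, 0, 0], [0, 1, 1], [0, 0, 1]] with A = PJP^{-1}, so e^{tA} = P e^{tJ} P^{-1}.

For a Jordan block J_k(λ), e^{tJ_k(λ)} = e^{λt} · (I + tN + t^2 N^2/2! + ... + t^{k-1} N^{k-1}/(k-1)!) where N is the nilpotent superdiagonal part.

Assembling the blocks and conjugating back gives the entries of e^{tA} as shown above.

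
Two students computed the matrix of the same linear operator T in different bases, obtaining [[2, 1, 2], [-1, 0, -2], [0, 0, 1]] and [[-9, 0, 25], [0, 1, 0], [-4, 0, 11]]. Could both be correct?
Yes.

Two matrices over a field are similar if and only if they have the same invariant factors.

Both A and B have characteristic polynomial (x - 1)^3 and minimal polynomial (x - 1)^2. Computing further, both have invariant factors x - 1, (x - 1)^2. Hence A and B are similar.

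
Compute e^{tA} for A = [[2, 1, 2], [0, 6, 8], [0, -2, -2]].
e^{tA} = [[e^{2*t}, t*e^{2*t}, 2*t*e^{2*t}], [0, (4*t + 1)*e^{2*t}, 8*t*e^{2*t}], [0, -2*t*e^{2*t}, (1 - 4*t)*e^{2*t}]]

A has Jordan form J = [[2, 1, 0], [0, 2, 0], [0, 0, 2]] with A = PJP^{-1}, so e^{tA} = P e^{tJ} P^{-1}.

For a Jordan block J_k(λ), e^{tJ_k(λ)} = e^{λt} · (I + tN + t^2 N^2/2! + ... + t^{k-1} N^{k-1}/(k-1)!) where N is the nilpotent superdiagonal part.

Assembling the blocks and conjugating back gives the entries of e^{tA} as shown above.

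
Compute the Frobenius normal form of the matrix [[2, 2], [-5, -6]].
The invariant factors of A (the non-unit diagonal entries of the Smith normal form of xI - A over ℚ[x]) are x^2 + 4x - 2, each dividing the next. The characteristic polynomial is their product, x^2 + 4x - 2.

The rational canonical form is the block-diagonal matrix of companion matrices C(f_i):
R = [[0, 2], [1, -4]].

Note the characteristic polynomial does not split into linear factors over ℚ, so A has no Jordan form over ℚ; the rational canonical form exists over any field.

R = [[0, 2], [1, -4]]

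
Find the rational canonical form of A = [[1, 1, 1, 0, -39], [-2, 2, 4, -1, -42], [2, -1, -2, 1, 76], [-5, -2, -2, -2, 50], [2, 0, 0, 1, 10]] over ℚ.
R = [[0, 0, 0, 0, 100], [1, 0, 0, 0, 35], [0, 1, 0, 0, -31], [0, 0, 1, 0, -16], [0, 0, 0, 1, 9]]

The invariant factors of A (the non-unit diagonal entries of the Smith normal form of xI - A over ℚ[x]) are (x - 5)(x - 4)(x^3 - 4x - 5), each dividing the next. The characteristic polynomial is their product, (x - 5)(x - 4)(x^3 - 4x - 5).

The rational canonical form is the block-diagonal matrix of companion matrices C(f_i):
R = [[0, 0, 0, 0, 100], [1, 0, 0, 0, 35], [0, 1, 0, 0, -31], [0, 0, 1, 0, -16], [0, 0, 0, 1, 9]].

Note the characteristic polynomial does not split into linear factors over ℚ, so A has no Jordan form over ℚ; the rational canonical form exists over any field.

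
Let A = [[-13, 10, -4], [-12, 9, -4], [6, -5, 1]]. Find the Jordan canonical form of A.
J = [[-1, 1, 0], [0, -1, 0], [0, 0, -1]]

The characteristic polynomial is det(xI - A) = (x + 1)^3, so the eigenvalues are -1 (algebraic multiplicity 3).

For λ = -1: rank(A + I) = 1, rank((A + I)^2) = 0. The eigenspace has dimension 3 - 1 = 2, so there are 2 Jordan blocks; the rank sequence gives block sizes [2, 1].

Assembling the blocks gives the Jordan form J above.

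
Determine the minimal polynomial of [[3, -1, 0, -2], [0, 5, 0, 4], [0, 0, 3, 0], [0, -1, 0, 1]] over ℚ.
The characteristic polynomial factors as (x - 3)^4. The minimal polynomial is ∏(x - λ)^{k_λ} where k_λ is the size of the largest Jordan block at λ.

For λ = 3: rank(A - 3I) = 1, and the largest Jordan block has size 2 (the smallest k with rank((A - 3I)^k) = rank((A - 3I)^(k+1))).

So m_A(x) = (x - 3)^2.

m_A(x) = (x - 3)^2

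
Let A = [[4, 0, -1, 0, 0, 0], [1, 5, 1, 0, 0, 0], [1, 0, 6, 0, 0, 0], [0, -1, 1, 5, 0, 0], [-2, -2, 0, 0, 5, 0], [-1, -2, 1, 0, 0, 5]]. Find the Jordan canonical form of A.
J = [[5, 1, 0, 0, 0, 0], [0, 5, 0, 0, 0, 0], [0, 0, 5, 1, 0, 0], [0, 0, 0, 5, 0, 0], [0, 0, 0, 0, 5, 0], [0, 0, 0, 0, 0, 5]]

The characteristic polynomial is det(xI - A) = (x - 5)^6, so the eigenvalues are 5 (algebraic multiplicity 6).

For λ = 5: rank(A - 5I) = 2, rank((A - 5I)^2) = 0. The eigenspace has dimension 6 - 2 = 4, so there are 4 Jordan blocks; the rank sequence gives block sizes [2, 2, 1, 1].

Assembling the blocks gives the Jordan form J above.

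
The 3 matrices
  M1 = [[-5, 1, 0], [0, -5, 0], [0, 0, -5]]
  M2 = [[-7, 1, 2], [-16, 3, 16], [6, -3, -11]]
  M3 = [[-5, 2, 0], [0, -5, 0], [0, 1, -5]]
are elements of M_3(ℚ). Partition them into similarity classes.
Characteristic polynomials: χ_{M1} = (x + 5)^3, χ_{M2} = (x + 5)^3, χ_{M3} = (x + 5)^3.

{M1, M2, M3}: invariant factors x + 5, (x + 5)^2.

Matrices are similar if and only if their invariant-factor lists agree; the partition into similarity classes is {M1, M2, M3}.

1 class: {M1, M2, M3}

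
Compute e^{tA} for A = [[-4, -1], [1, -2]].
e^{tA} = [[(1 - t)*e^{-3*t}, -t*e^{-3*t}], [t*e^{-3*t}, (t + 1)*e^{-3*t}]]

A has Jordan form J = [[-3, 1], [0, -3]] with A = PJP^{-1}, so e^{tA} = P e^{tJ} P^{-1}.

For a Jordan block J_k(λ), e^{tJ_k(λ)} = e^{λt} · (I + tN + t^2 N^2/2! + ... + t^{k-1} N^{k-1}/(k-1)!) where N is the nilpotent superdiagonal part.

Assembling the blocks and conjugating back gives the entries of e^{tA} as shown above.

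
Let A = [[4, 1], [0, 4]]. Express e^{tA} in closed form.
e^{tA} = [[e^{4*t}, t*e^{4*t}], [0, e^{4*t}]]

A has Jordan form J = [[4, 1], [0, 4]] with A = PJP^{-1}, so e^{tA} = P e^{tJ} P^{-1}.

For a Jordan block J_k(λ), e^{tJ_k(λ)} = e^{λt} · (I + tN + t^2 N^2/2! + ... + t^{k-1} N^{k-1}/(k-1)!) where N is the nilpotent superdiagonal part.

Assembling the blocks and conjugating back gives the entries of e^{tA} as shown above.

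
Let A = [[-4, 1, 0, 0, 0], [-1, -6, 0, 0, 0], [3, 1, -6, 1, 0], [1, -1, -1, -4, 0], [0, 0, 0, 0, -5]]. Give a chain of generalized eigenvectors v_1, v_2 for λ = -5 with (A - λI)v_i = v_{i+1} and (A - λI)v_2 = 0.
v_1 = [[0, 1, -4, -2, -2]]^T, v_2 = [[1, -1, 3, 1, 0]]^T

We seek v_1 ∈ ker((A + 5I)^2) \ ker(A + 5I), then set v_{i+1} = (A + 5I) v_i.

One such chain is v_1 = [[0, 1, -4, -2, -2]]^T, v_2 = [[1, -1, 3, 1, 0]]^T. Check: (A + 5I) v_2 = [[0, 0, 0, 0, 0]]^T = 0.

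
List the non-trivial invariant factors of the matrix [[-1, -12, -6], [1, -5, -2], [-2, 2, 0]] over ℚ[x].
The Jordan structure of A has elementary divisors (x + 4), (x + 1)^2. Arranging the block sizes at each eigenvalue in decreasing order and taking row products gives the invariant factors.

Invariant factors (smallest first, each dividing the next): (x + 1)^2(x + 4).

Check: the last factor (x + 1)^2(x + 4) is the minimal polynomial, and the product (x + 1)^2(x + 4) is the characteristic polynomial.

(x + 1)^2(x + 4)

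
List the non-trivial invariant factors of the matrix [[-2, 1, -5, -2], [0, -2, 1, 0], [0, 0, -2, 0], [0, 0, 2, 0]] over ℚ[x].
The Jordan structure of A has elementary divisors (x + 2)^3, x. Arranging the block sizes at each eigenvalue in decreasing order and taking row products gives the invariant factors.

Invariant factors (smallest first, each dividing the next): x(x + 2)^3.

Check: the last factor x(x + 2)^3 is the minimal polynomial, and the product x(x + 2)^3 is the characteristic polynomial.

x(x + 2)^3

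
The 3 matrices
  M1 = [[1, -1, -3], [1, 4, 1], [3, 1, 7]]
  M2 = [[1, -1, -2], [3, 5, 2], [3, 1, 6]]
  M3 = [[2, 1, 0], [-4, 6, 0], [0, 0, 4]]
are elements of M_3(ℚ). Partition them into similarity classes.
Characteristic polynomials: χ_{M1} = (x - 4)^3, χ_{M2} = (x - 4)^3, χ_{M3} = (x - 4)^3.

{M1}: invariant factors (x - 4)^3.

{M2, M3}: invariant factors x - 4, (x - 4)^2.

Matrices are similar if and only if their invariant-factor lists agree; the partition into similarity classes is {M1}, {M2, M3}.

2 classes: {M1}, {M2, M3}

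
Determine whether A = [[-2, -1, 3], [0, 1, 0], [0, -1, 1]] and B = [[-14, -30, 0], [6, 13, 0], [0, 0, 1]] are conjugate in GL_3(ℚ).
No.

Both have characteristic polynomial (x - 1)^2(x + 2), but the minimal polynomial of A is (x - 1)^2(x + 2) while the minimal polynomial of B is (x - 1)(x + 2). The minimal polynomial is a similarity invariant, so A and B are not similar.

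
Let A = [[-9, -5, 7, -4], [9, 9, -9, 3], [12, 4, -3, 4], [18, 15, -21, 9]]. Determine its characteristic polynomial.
χ_A(x) = (x - 3)^3(x + 3)

xI - A = [[x + 9, 5, -7, 4], [-9, x - 9, 9, -3], [-12, -4, x + 3, -4], [-18, -15, 21, x - 9]].

Expanding det(xI - A) along the first row:
det(xI - A) = + (x + 9)·det([[x - 9, 9, -3], [-4, x + 3, -4], [-15, 21, x - 9]]) - (5)·det([[-9, 9, -3], [-12, x + 3, -4], [-18, 21, x - 9]]) + (-7)·det([[-9, x - 9, -3], [-12, -4, -4], [-18, -15, x - 9]]) - (4)·det([[-9, x - 9, 9], [-12, -4, x + 3], [-18, -15, 21]]).

Evaluating gives χ_A(x) = x^4 - 6x^3 + 54x - 81 = (x - 3)^3(x + 3).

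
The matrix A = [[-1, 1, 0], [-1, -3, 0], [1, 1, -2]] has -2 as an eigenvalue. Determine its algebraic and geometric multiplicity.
The characteristic polynomial is (x + 2)^3, so the factor x + 2 appears with exponent 3: the algebraic multiplicity is 3.

rank(A + 2I) = 1, so the eigenspace has dimension 3 - 1 = 2: the geometric multiplicity is 2.

Since 2 < 3, A is not diagonalizable.

algebraic multiplicity 3, geometric multiplicity 2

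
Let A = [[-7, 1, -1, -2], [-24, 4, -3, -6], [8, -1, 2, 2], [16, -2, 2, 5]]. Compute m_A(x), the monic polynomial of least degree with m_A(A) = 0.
m_A(x) = (x - 1)^2

The characteristic polynomial factors as (x - 1)^4. The minimal polynomial is ∏(x - λ)^{k_λ} where k_λ is the size of the largest Jordan block at λ.

For λ = 1: rank(A - I) = 1, and the largest Jordan block has size 2 (the smallest k with rank((A - I)^k) = rank((A - I)^(k+1))).

So m_A(x) = (x - 1)^2.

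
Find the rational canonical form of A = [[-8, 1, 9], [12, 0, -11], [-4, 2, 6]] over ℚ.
The invariant factors of A (the non-unit diagonal entries of the Smith normal form of xI - A over ℚ[x]) are (x - 2)(x^2 + 4x + 6), each dividing the next. The characteristic polynomial is their product, (x - 2)(x^2 + 4x + 6).

The rational canonical form is the block-diagonal matrix of companion matrices C(f_i):
R = [[0, 0, 12], [1, 0, 2], [0, 1, -2]].

Note the characteristic polynomial does not split into linear factors over ℚ, so A has no Jordan form over ℚ; the rational canonical form exists over any field.

R = [[0, 0, 12], [1, 0, 2], [0, 1, -2]]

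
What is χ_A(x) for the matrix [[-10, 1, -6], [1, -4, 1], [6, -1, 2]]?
xI - A = [[x + 10, -1, 6], [-1, x + 4, -1], [-6, 1, x - 2]].

Expanding det(xI - A) along the first row:
det(xI - A) = + (x + 10)·det([[x + 4, -1], [1, x - 2]]) - (-1)·det([[-1, -1], [-6, x - 2]]) + (6)·det([[-1, x + 4], [-6, 1]]).

Evaluating gives χ_A(x) = x^3 + 12x^2 + 48x + 64 = (x + 4)^3.

χ_A(x) = (x + 4)^3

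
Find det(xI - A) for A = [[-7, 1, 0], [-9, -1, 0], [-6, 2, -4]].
xI - A = [[x + 7, -1, 0], [9, x + 1, 0], [6, -2, x + 4]].

Expanding det(xI - A) along the first row:
det(xI - A) = + (x + 7)·det([[x + 1, 0], [-2, x + 4]]) - (-1)·det([[9, 0], [6, x + 4]]) + (0)·det([[9, x + 1], [6, -2]]).

Evaluating gives χ_A(x) = x^3 + 12x^2 + 48x + 64 = (x + 4)^3.

χ_A(x) = (x + 4)^3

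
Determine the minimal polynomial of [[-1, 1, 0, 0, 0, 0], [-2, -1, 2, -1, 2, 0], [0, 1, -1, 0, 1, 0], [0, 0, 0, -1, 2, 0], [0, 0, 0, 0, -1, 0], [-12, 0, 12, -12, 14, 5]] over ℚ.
m_A(x) = (x - 5)(x + 1)^3

The characteristic polynomial factors as (x - 5)(x + 1)^5. The minimal polynomial is ∏(x - λ)^{k_λ} where k_λ is the size of the largest Jordan block at λ.

For λ = -1: rank(A + I) = 4, and the largest Jordan block has size 3 (the smallest k with rank((A + I)^k) = rank((A + I)^(k+1))).
For λ = 5: rank(A - 5I) = 5, and the largest Jordan block has size 1 (the smallest k with rank((A - 5I)^k) = rank((A - 5I)^(k+1))).

So m_A(x) = (x - 5)(x + 1)^3.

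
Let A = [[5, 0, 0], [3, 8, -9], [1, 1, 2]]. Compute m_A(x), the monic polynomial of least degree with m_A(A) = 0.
m_A(x) = (x - 5)^2

The characteristic polynomial factors as (x - 5)^3. The minimal polynomial is ∏(x - λ)^{k_λ} where k_λ is the size of the largest Jordan block at λ.

For λ = 5: rank(A - 5I) = 1, and the largest Jordan block has size 2 (the smallest k with rank((A - 5I)^k) = rank((A - 5I)^(k+1))).

So m_A(x) = (x - 5)^2.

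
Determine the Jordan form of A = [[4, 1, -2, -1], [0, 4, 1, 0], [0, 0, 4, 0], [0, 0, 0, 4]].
The characteristic polynomial is det(xI - A) = (x - 4)^4, so the eigenvalues are 4 (algebraic multiplicity 4).

For λ = 4: rank(A - 4I) = 2, rank((A - 4I)^2) = 1, rank((A - 4I)^3) = 0. The eigenspace has dimension 4 - 2 = 2, so there are 2 Jordan blocks; the rank sequence gives block sizes [3, 1].

Assembling the blocks gives the Jordan form J above.

J = [[4, 1, 0, 0], [0, 4, 1, 0], [0, 0, 4, 0], [0, 0, 0, 4]]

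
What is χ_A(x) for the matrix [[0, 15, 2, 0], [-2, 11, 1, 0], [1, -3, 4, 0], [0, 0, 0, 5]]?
xI - A = [[x, -15, -2, 0], [2, x - 11, -1, 0], [-1, 3, x - 4, 0], [0, 0, 0, x - 5]].

Expanding det(xI - A) along the first row:
det(xI - A) = + (x)·det([[x - 11, -1, 0], [3, x - 4, 0], [0, 0, x - 5]]) - (-15)·det([[2, -1, 0], [-1, x - 4, 0], [0, 0, x - 5]]) + (-2)·det([[2, x - 11, 0], [-1, 3, 0], [0, 0, x - 5]]) - (0)·det([[2, x - 11, -1], [-1, 3, x - 4], [0, 0, 0]]).

Evaluating gives χ_A(x) = x^4 - 20x^3 + 150x^2 - 500x + 625 = (x - 5)^4.

χ_A(x) = (x - 5)^4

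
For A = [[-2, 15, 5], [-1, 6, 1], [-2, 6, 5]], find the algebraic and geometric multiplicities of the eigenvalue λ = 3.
The characteristic polynomial is (x - 3)^3, so the factor x - 3 appears with exponent 3: the algebraic multiplicity is 3.

rank(A - 3I) = 1, so the eigenspace has dimension 3 - 1 = 2: the geometric multiplicity is 2.

Since 2 < 3, A is not diagonalizable.

algebraic multiplicity 3, geometric multiplicity 2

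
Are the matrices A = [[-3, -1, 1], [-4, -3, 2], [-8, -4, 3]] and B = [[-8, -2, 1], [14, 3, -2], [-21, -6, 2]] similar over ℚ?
Two matrices over a field are similar if and only if they have the same invariant factors.

Both A and B have characteristic polynomial (x + 1)^3 and minimal polynomial (x + 1)^2. Computing further, both have invariant factors x + 1, (x + 1)^2. Hence A and B are similar.

Yes.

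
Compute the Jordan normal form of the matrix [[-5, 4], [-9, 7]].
J = [[1, 1], [0, 1]]

The characteristic polynomial is det(xI - A) = (x - 1)^2, so the eigenvalues are 1 (algebraic multiplicity 2).

For λ = 1: rank(A - I) = 1, rank((A - I)^2) = 0. The eigenspace has dimension 2 - 1 = 1, so there is 1 Jordan block; the rank sequence gives block sizes [2].

Assembling the blocks gives the Jordan form J above.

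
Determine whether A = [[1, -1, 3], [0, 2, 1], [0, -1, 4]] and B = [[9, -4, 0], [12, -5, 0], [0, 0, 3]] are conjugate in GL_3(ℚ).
Both have characteristic polynomial (x - 3)^2(x - 1), but the minimal polynomial of A is (x - 3)^2(x - 1) while the minimal polynomial of B is (x - 3)(x - 1). The minimal polynomial is a similarity invariant, so A and B are not similar.

No.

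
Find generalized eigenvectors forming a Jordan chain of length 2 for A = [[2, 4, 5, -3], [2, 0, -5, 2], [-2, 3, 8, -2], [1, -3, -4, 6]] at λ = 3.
We seek v_1 ∈ ker((A - 3I)^2) \ ker(A - 3I), then set v_{i+1} = (A - 3I) v_i.

One such chain is v_1 = [[-1, 2, -1, 1]]^T, v_2 = [[1, -1, 1, 0]]^T. Check: (A - 3I) v_2 = [[0, 0, 0, 0]]^T = 0.

v_1 = [[-1, 2, -1, 1]]^T, v_2 = [[1, -1, 1, 0]]^T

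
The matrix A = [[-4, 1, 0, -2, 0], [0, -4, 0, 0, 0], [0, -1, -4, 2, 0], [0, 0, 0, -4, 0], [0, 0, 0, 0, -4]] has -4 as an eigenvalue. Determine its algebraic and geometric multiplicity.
The characteristic polynomial is (x + 4)^5, so the factor x + 4 appears with exponent 5: the algebraic multiplicity is 5.

rank(A + 4I) = 1, so the eigenspace has dimension 5 - 1 = 4: the geometric multiplicity is 4.

Since 4 < 5, A is not diagonalizable.

algebraic multiplicity 5, geometric multiplicity 4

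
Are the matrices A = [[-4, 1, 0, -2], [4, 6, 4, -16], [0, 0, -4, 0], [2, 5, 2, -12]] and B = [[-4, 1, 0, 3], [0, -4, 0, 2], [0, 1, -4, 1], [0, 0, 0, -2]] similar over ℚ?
Two matrices over a field are similar if and only if they have the same invariant factors.

Both A and B have characteristic polynomial (x + 2)(x + 4)^3 and minimal polynomial (x + 2)(x + 4)^2. Computing further, both have invariant factors x + 4, (x + 2)(x + 4)^2. Hence A and B are similar.

Yes.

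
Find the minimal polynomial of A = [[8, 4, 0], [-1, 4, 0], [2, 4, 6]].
m_A(x) = (x - 6)^2

The characteristic polynomial factors as (x - 6)^3. The minimal polynomial is ∏(x - λ)^{k_λ} where k_λ is the size of the largest Jordan block at λ.

For λ = 6: rank(A - 6I) = 1, and the largest Jordan block has size 2 (the smallest k with rank((A - 6I)^k) = rank((A - 6I)^(k+1))).

So m_A(x) = (x - 6)^2.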